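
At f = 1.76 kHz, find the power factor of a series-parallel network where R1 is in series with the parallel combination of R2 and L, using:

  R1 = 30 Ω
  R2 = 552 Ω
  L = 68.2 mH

Step 1 — Angular frequency: ω = 2π·f = 2π·1760 = 1.106e+04 rad/s.
Step 2 — Component impedances:
  R1: Z = R = 30 Ω
  R2: Z = R = 552 Ω
  L: Z = jωL = j·1.106e+04·0.0682 = 0 + j754.2 Ω
Step 3 — Parallel branch: R2 || L = 1/(1/R2 + 1/L) = 359.4 + j263.1 Ω.
Step 4 — Series with R1: Z_total = R1 + (R2 || L) = 389.4 + j263.1 Ω = 470∠34.0° Ω.
Step 5 — Power factor: PF = cos(φ) = Re(Z)/|Z| = 389.44/469.98 = 0.8286.
Step 6 — Type: Im(Z) = 263.1 ⇒ lagging (phase φ = 34.0°).

PF = 0.8286 (lagging, φ = 34.0°)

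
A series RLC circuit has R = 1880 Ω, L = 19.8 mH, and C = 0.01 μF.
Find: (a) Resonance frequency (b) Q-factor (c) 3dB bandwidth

Step 1 — Resonance: ω₀ = 1/√(LC) = 1/√(0.0198·1e-08) = 7.107e+04 rad/s.
Step 2 — f₀ = ω₀/(2π) = 1.131e+04 Hz.
Step 3 — Series Q: Q = ω₀L/R = 7.107e+04·0.0198/1880 = 0.7485.
Step 4 — Bandwidth: Δω = ω₀/Q = 9.495e+04 rad/s; BW = Δω/(2π) = 1.511e+04 Hz.

(a) f₀ = 1.131e+04 Hz  (b) Q = 0.7485  (c) BW = 1.511e+04 Hz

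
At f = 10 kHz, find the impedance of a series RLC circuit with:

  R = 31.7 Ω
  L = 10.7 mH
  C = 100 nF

Step 1 — Angular frequency: ω = 2π·f = 2π·1e+04 = 6.283e+04 rad/s.
Step 2 — Component impedances:
  R: Z = R = 31.7 Ω
  L: Z = jωL = j·6.283e+04·0.0107 = 0 + j672.3 Ω
  C: Z = 1/(jωC) = -j/(ω·C) = 0 - j159.2 Ω
Step 3 — Series combination: Z_total = R + L + C = 31.7 + j513.1 Ω = 514.1∠86.5° Ω.

Z = 31.7 + j513.1 Ω = 514.1∠86.5° Ω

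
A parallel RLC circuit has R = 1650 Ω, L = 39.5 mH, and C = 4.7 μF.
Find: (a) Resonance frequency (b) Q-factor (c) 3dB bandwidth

Step 1 — Resonance: ω₀ = 1/√(LC) = 1/√(0.0395·4.7e-06) = 2321 rad/s.
Step 2 — f₀ = ω₀/(2π) = 369.4 Hz.
Step 3 — Parallel Q: Q = R/(ω₀L) = 1650/(2321·0.0395) = 18.
Step 4 — Bandwidth: Δω = ω₀/Q = 128.9 rad/s; BW = Δω/(2π) = 20.52 Hz.

(a) f₀ = 369.4 Hz  (b) Q = 18  (c) BW = 20.52 Hz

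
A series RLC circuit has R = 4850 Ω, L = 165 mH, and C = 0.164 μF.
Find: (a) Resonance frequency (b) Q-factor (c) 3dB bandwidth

Step 1 — Resonance: ω₀ = 1/√(LC) = 1/√(0.165·1.64e-07) = 6079 rad/s.
Step 2 — f₀ = ω₀/(2π) = 967.5 Hz.
Step 3 — Series Q: Q = ω₀L/R = 6079·0.165/4850 = 0.2068.
Step 4 — Bandwidth: Δω = ω₀/Q = 2.939e+04 rad/s; BW = Δω/(2π) = 4678 Hz.

(a) f₀ = 967.5 Hz  (b) Q = 0.2068  (c) BW = 4678 Hz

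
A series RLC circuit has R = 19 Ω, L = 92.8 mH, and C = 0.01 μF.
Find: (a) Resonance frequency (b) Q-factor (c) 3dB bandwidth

Step 1 — Resonance condition Im(Z)=0 gives ω₀ = 1/√(LC).
Step 2 — ω₀ = 1/√(0.0928·1e-08) = 3.283e+04 rad/s.
Step 3 — f₀ = ω₀/(2π) = 5225 Hz.
Step 4 — Series Q: Q = ω₀L/R = 3.283e+04·0.0928/19 = 160.3.
Step 5 — 3dB bandwidth: Δω = ω₀/Q = 204.7 rad/s; BW = Δω/(2π) = 32.59 Hz.

(a) f₀ = 5225 Hz  (b) Q = 160.3  (c) BW = 32.59 Hz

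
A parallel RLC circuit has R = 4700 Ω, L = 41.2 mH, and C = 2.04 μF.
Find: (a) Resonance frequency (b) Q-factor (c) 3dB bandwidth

Step 1 — Resonance: ω₀ = 1/√(LC) = 1/√(0.0412·2.04e-06) = 3449 rad/s.
Step 2 — f₀ = ω₀/(2π) = 549 Hz.
Step 3 — Parallel Q: Q = R/(ω₀L) = 4700/(3449·0.0412) = 33.07.
Step 4 — Bandwidth: Δω = ω₀/Q = 104.3 rad/s; BW = Δω/(2π) = 16.6 Hz.

(a) f₀ = 549 Hz  (b) Q = 33.07  (c) BW = 16.6 Hz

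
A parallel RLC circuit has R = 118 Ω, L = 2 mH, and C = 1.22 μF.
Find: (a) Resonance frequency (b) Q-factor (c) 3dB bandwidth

Step 1 — Resonance: ω₀ = 1/√(LC) = 1/√(0.002·1.22e-06) = 2.024e+04 rad/s.
Step 2 — f₀ = ω₀/(2π) = 3222 Hz.
Step 3 — Parallel Q: Q = R/(ω₀L) = 118/(2.024e+04·0.002) = 2.914.
Step 4 — Bandwidth: Δω = ω₀/Q = 6946 rad/s; BW = Δω/(2π) = 1106 Hz.

(a) f₀ = 3222 Hz  (b) Q = 2.914  (c) BW = 1106 Hz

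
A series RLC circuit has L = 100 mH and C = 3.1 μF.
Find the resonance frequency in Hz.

Step 1 — Resonance condition Im(Z)=0 gives ω₀ = 1/√(LC).
Step 2 — ω₀ = 1/√(0.1·3.1e-06) = 1796 rad/s.
Step 3 — f₀ = ω₀/(2π) = 285.9 Hz.

f₀ = 285.9 Hz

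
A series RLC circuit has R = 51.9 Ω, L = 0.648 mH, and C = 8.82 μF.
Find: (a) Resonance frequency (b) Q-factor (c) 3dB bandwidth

Step 1 — Resonance: ω₀ = 1/√(LC) = 1/√(0.000648·8.82e-06) = 1.323e+04 rad/s.
Step 2 — f₀ = ω₀/(2π) = 2105 Hz.
Step 3 — Series Q: Q = ω₀L/R = 1.323e+04·0.000648/51.9 = 0.1652.
Step 4 — Bandwidth: Δω = ω₀/Q = 8.009e+04 rad/s; BW = Δω/(2π) = 1.275e+04 Hz.

(a) f₀ = 2105 Hz  (b) Q = 0.1652  (c) BW = 1.275e+04 Hz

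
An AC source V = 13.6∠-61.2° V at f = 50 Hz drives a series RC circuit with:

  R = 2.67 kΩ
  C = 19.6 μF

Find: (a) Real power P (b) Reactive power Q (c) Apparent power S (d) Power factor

Step 1 — Angular frequency: ω = 2π·f = 2π·50 = 314.2 rad/s.
Step 2 — Component impedances:
  R: Z = R = 2670 Ω
  C: Z = 1/(jωC) = -j/(ω·C) = 0 - j162.4 Ω
Step 3 — Series combination: Z_total = R + C = 2670 - j162.4 Ω = 2675∠-3.5° Ω.
Step 4 — Source phasor: V = 13.6∠-61.2° V = 6.552 - j11.92 V.
Step 5 — Current: I = V / Z = 0.002715 - j0.004298 A = 0.005084∠-57.7° A.
Step 6 — Complex power: S = V·I* = 0.06902 - j0.004198 VA.
Step 7 — Real power: P = Re(S) = 0.06902 W.
Step 8 — Reactive power: Q = Im(S) = -0.004198 VAR.
Step 9 — Apparent power: |S| = 0.06915 VA.
Step 10 — Power factor: PF = P/|S| = 0.9982 (leading).

(a) P = 0.06902 W  (b) Q = -0.004198 VAR  (c) S = 0.06915 VA  (d) PF = 0.9982 (leading)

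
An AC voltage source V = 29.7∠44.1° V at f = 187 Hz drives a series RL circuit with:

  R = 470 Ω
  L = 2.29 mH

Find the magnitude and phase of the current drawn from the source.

Step 1 — Angular frequency: ω = 2π·f = 2π·187 = 1175 rad/s.
Step 2 — Component impedances:
  R: Z = R = 470 Ω
  L: Z = jωL = j·1175·0.00229 = 0 + j2.691 Ω
Step 3 — Series combination: Z_total = R + L = 470 + j2.691 Ω = 470∠0.3° Ω.
Step 4 — Source phasor: V = 29.7∠44.1° V = 21.33 + j20.67 V.
Step 5 — Ohm's law: I = V / Z_total = (21.33 + j20.67) / (470 + j2.691) = 0.04563 + j0.04371 A.
Step 6 — Convert to polar: |I| = 0.06319 A, ∠I = 43.8°.

I = 0.06319∠43.8° A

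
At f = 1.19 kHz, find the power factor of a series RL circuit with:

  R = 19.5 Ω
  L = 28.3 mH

Step 1 — Angular frequency: ω = 2π·f = 2π·1190 = 7477 rad/s.
Step 2 — Component impedances:
  R: Z = R = 19.5 Ω
  L: Z = jωL = j·7477·0.0283 = 0 + j211.6 Ω
Step 3 — Series combination: Z_total = R + L = 19.5 + j211.6 Ω = 212.5∠84.7° Ω.
Step 4 — Power factor: PF = cos(φ) = Re(Z)/|Z| = 19.5/212.495 = 0.09177.
Step 5 — Type: Im(Z) = 211.6 ⇒ lagging (phase φ = 84.7°).

PF = 0.09177 (lagging, φ = 84.7°)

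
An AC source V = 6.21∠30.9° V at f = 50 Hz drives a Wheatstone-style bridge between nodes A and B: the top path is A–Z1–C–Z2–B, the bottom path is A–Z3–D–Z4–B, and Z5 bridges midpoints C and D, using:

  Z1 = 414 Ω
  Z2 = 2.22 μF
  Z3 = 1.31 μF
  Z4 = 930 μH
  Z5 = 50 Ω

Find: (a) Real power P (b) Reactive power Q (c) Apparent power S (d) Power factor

Step 1 — Angular frequency: ω = 2π·f = 2π·50 = 314.2 rad/s.
Step 2 — Component impedances:
  Z1: Z = R = 414 Ω
  Z2: Z = 1/(jωC) = -j/(ω·C) = 0 - j1434 Ω
  Z3: Z = 1/(jωC) = -j/(ω·C) = 0 - j2430 Ω
  Z4: Z = jωL = j·314.2·0.00093 = 0 + j0.2922 Ω
  Z5: Z = R = 50 Ω
Step 3 — Bridge requires nodal analysis (the Z5 bridge couples midpoints C and D, so the two paths cannot be reduced to a simple series/parallel combination). Setting node B to ground and injecting 1 A at node A, the 3-node admittance system at A, C, D solves to V_A = Z_AB = 447 - j86.74 Ω = 455.4∠-11.0° Ω.
Step 4 — Source phasor: V = 6.21∠30.9° V = 5.329 + j3.189 V.
Step 5 — Current: I = V / Z = 0.01015 + j0.009104 A = 0.01364∠41.9° A.
Step 6 — Complex power: S = V·I* = 0.08314 - j0.01613 VA.
Step 7 — Real power: P = Re(S) = 0.08314 W.
Step 8 — Reactive power: Q = Im(S) = -0.01613 VAR.
Step 9 — Apparent power: |S| = 0.08469 VA.
Step 10 — Power factor: PF = P/|S| = 0.9817 (leading).

(a) P = 0.08314 W  (b) Q = -0.01613 VAR  (c) S = 0.08469 VA  (d) PF = 0.9817 (leading)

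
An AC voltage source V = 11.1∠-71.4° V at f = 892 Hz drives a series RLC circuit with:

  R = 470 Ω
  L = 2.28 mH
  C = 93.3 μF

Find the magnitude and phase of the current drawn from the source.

Step 1 — Angular frequency: ω = 2π·f = 2π·892 = 5605 rad/s.
Step 2 — Component impedances:
  R: Z = R = 470 Ω
  L: Z = jωL = j·5605·0.00228 = 0 + j12.78 Ω
  C: Z = 1/(jωC) = -j/(ω·C) = 0 - j1.912 Ω
Step 3 — Series combination: Z_total = R + L + C = 470 + j10.87 Ω = 470.1∠1.3° Ω.
Step 4 — Source phasor: V = 11.1∠-71.4° V = 3.54 - j10.52 V.
Step 5 — Ohm's law: I = V / Z_total = (3.54 - j10.52) / (470 + j10.87) = 0.007012 - j0.02255 A.
Step 6 — Convert to polar: |I| = 0.02361 A, ∠I = -72.7°.

I = 0.02361∠-72.7° A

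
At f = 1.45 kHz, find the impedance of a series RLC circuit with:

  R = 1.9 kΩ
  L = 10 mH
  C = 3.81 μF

Step 1 — Angular frequency: ω = 2π·f = 2π·1450 = 9111 rad/s.
Step 2 — Component impedances:
  R: Z = R = 1900 Ω
  L: Z = jωL = j·9111·0.01 = 0 + j91.11 Ω
  C: Z = 1/(jωC) = -j/(ω·C) = 0 - j28.81 Ω
Step 3 — Series combination: Z_total = R + L + C = 1900 + j62.3 Ω = 1901∠1.9° Ω.

Z = 1900 + j62.3 Ω = 1901∠1.9° Ω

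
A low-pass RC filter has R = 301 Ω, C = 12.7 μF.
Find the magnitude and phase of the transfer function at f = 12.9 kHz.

Step 1 — Angular frequency: ω = 2π·1.29e+04 = 8.105e+04 rad/s.
Step 2 — Transfer function: H(jω) = 1/(1 + jωRC).
Step 3 — Denominator: 1 + jωRC = 1 + j·8.105e+04·301·1.27e-05 = 1 + j309.8.
Step 4 — H = 1.042e-05 - j0.003227.
Step 5 — Magnitude: |H| = 0.003227 (-49.8 dB); phase: φ = -89.8°.

|H| = 0.003227 (-49.8 dB), φ = -89.8°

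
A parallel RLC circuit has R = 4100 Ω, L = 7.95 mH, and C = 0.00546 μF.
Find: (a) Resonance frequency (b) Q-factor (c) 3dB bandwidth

Step 1 — Resonance: ω₀ = 1/√(LC) = 1/√(0.00795·5.46e-09) = 1.518e+05 rad/s.
Step 2 — f₀ = ω₀/(2π) = 2.416e+04 Hz.
Step 3 — Parallel Q: Q = R/(ω₀L) = 4100/(1.518e+05·0.00795) = 3.398.
Step 4 — Bandwidth: Δω = ω₀/Q = 4.467e+04 rad/s; BW = Δω/(2π) = 7110 Hz.

(a) f₀ = 2.416e+04 Hz  (b) Q = 3.398  (c) BW = 7110 Hz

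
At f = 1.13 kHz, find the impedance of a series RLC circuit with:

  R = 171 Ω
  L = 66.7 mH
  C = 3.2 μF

Step 1 — Angular frequency: ω = 2π·f = 2π·1130 = 7100 rad/s.
Step 2 — Component impedances:
  R: Z = R = 171 Ω
  L: Z = jωL = j·7100·0.0667 = 0 + j473.6 Ω
  C: Z = 1/(jωC) = -j/(ω·C) = 0 - j44.01 Ω
Step 3 — Series combination: Z_total = R + L + C = 171 + j429.6 Ω = 462.3∠68.3° Ω.

Z = 171 + j429.6 Ω = 462.3∠68.3° Ω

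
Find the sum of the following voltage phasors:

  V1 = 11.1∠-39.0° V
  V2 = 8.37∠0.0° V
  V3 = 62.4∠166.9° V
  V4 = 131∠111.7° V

Step 1 — Convert each phasor to rectangular form:
  V1 = 11.1·(cos(-39.0°) + j·sin(-39.0°)) = 8.626 - j6.985 V
  V2 = 8.37·(cos(0.0°) + j·sin(0.0°)) = 8.37 V
  V3 = 62.4·(cos(166.9°) + j·sin(166.9°)) = -60.78 + j14.14 V
  V4 = 131·(cos(111.7°) + j·sin(111.7°)) = -48.44 + j121.7 V
Step 2 — Sum components: V_total = -92.22 + j128.9 V.
Step 3 — Convert to polar: |V_total| = 158.5 V, ∠V_total = 125.6°.

V_total = 158.5∠125.6° V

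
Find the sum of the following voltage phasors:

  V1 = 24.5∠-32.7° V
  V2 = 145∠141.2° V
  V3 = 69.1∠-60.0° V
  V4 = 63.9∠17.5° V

Step 1 — Convert each phasor to rectangular form:
  V1 = 24.5·(cos(-32.7°) + j·sin(-32.7°)) = 20.62 - j13.24 V
  V2 = 145·(cos(141.2°) + j·sin(141.2°)) = -113 + j90.86 V
  V3 = 69.1·(cos(-60.0°) + j·sin(-60.0°)) = 34.55 - j59.84 V
  V4 = 63.9·(cos(17.5°) + j·sin(17.5°)) = 60.94 + j19.22 V
Step 2 — Sum components: V_total = 3.106 + j36.99 V.
Step 3 — Convert to polar: |V_total| = 37.12 V, ∠V_total = 85.2°.

V_total = 37.12∠85.2° V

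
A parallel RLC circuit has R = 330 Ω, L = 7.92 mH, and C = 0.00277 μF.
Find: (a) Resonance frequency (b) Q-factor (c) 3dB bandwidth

Step 1 — Resonance: ω₀ = 1/√(LC) = 1/√(0.00792·2.77e-09) = 2.135e+05 rad/s.
Step 2 — f₀ = ω₀/(2π) = 3.398e+04 Hz.
Step 3 — Parallel Q: Q = R/(ω₀L) = 330/(2.135e+05·0.00792) = 0.1952.
Step 4 — Bandwidth: Δω = ω₀/Q = 1.094e+06 rad/s; BW = Δω/(2π) = 1.741e+05 Hz.

(a) f₀ = 3.398e+04 Hz  (b) Q = 0.1952  (c) BW = 1.741e+05 Hz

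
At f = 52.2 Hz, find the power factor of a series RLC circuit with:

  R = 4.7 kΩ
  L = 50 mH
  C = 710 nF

Step 1 — Angular frequency: ω = 2π·f = 2π·52.2 = 328 rad/s.
Step 2 — Component impedances:
  R: Z = R = 4700 Ω
  L: Z = jωL = j·328·0.05 = 0 + j16.4 Ω
  C: Z = 1/(jωC) = -j/(ω·C) = 0 - j4294 Ω
Step 3 — Series combination: Z_total = R + L + C = 4700 - j4278 Ω = 6355∠-42.3° Ω.
Step 4 — Power factor: PF = cos(φ) = Re(Z)/|Z| = 4700/6355.3 = 0.7395.
Step 5 — Type: Im(Z) = -4278 ⇒ leading (phase φ = -42.3°).

PF = 0.7395 (leading, φ = -42.3°)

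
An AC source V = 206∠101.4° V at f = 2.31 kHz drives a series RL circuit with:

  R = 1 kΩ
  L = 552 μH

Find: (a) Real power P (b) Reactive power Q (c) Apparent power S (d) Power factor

Step 1 — Angular frequency: ω = 2π·f = 2π·2310 = 1.451e+04 rad/s.
Step 2 — Component impedances:
  R: Z = R = 1000 Ω
  L: Z = jωL = j·1.451e+04·0.000552 = 0 + j8.012 Ω
Step 3 — Series combination: Z_total = R + L = 1000 + j8.012 Ω = 1000∠0.5° Ω.
Step 4 — Source phasor: V = 206∠101.4° V = -40.72 + j201.9 V.
Step 5 — Current: I = V / Z = -0.0391 + j0.2022 A = 0.206∠100.9° A.
Step 6 — Complex power: S = V·I* = 42.43 + j0.34 VA.
Step 7 — Real power: P = Re(S) = 42.43 W.
Step 8 — Reactive power: Q = Im(S) = 0.34 VAR.
Step 9 — Apparent power: |S| = 42.43 VA.
Step 10 — Power factor: PF = P/|S| = 1 (lagging).

(a) P = 42.43 W  (b) Q = 0.34 VAR  (c) S = 42.43 VA  (d) PF = 1 (lagging)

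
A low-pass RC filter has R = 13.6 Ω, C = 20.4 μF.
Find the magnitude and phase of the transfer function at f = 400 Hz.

Step 1 — Angular frequency: ω = 2π·400 = 2513 rad/s.
Step 2 — Transfer function: H(jω) = 1/(1 + jωRC).
Step 3 — Denominator: 1 + jωRC = 1 + j·2513·13.6·2.04e-05 = 1 + j0.6973.
Step 4 — H = 0.6729 - j0.4692.
Step 5 — Magnitude: |H| = 0.8203 (-1.7 dB); phase: φ = -34.9°.

|H| = 0.8203 (-1.7 dB), φ = -34.9°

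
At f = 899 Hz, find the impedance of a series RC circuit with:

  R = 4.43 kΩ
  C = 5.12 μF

Step 1 — Angular frequency: ω = 2π·f = 2π·899 = 5649 rad/s.
Step 2 — Component impedances:
  R: Z = R = 4430 Ω
  C: Z = 1/(jωC) = -j/(ω·C) = 0 - j34.58 Ω
Step 3 — Series combination: Z_total = R + C = 4430 - j34.58 Ω = 4430∠-0.4° Ω.

Z = 4430 - j34.58 Ω = 4430∠-0.4° Ω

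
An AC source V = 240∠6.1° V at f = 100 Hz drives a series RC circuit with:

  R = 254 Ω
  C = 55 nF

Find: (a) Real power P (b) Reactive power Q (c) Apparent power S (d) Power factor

Step 1 — Angular frequency: ω = 2π·f = 2π·100 = 628.3 rad/s.
Step 2 — Component impedances:
  R: Z = R = 254 Ω
  C: Z = 1/(jωC) = -j/(ω·C) = 0 - j2.894e+04 Ω
Step 3 — Series combination: Z_total = R + C = 254 - j2.894e+04 Ω = 2.894e+04∠-89.5° Ω.
Step 4 — Source phasor: V = 240∠6.1° V = 238.6 + j25.5 V.
Step 5 — Current: I = V / Z = -0.0008089 + j0.008254 A = 0.008293∠95.6° A.
Step 6 — Complex power: S = V·I* = 0.01747 - j1.99 VA.
Step 7 — Real power: P = Re(S) = 0.01747 W.
Step 8 — Reactive power: Q = Im(S) = -1.99 VAR.
Step 9 — Apparent power: |S| = 1.99 VA.
Step 10 — Power factor: PF = P/|S| = 0.008777 (leading).

(a) P = 0.01747 W  (b) Q = -1.99 VAR  (c) S = 1.99 VA  (d) PF = 0.008777 (leading)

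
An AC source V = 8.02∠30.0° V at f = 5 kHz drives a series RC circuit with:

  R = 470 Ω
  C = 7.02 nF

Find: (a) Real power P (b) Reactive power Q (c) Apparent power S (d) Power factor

Step 1 — Angular frequency: ω = 2π·f = 2π·5000 = 3.142e+04 rad/s.
Step 2 — Component impedances:
  R: Z = R = 470 Ω
  C: Z = 1/(jωC) = -j/(ω·C) = 0 - j4534 Ω
Step 3 — Series combination: Z_total = R + C = 470 - j4534 Ω = 4559∠-84.1° Ω.
Step 4 — Source phasor: V = 8.02∠30.0° V = 6.946 + j4.01 V.
Step 5 — Current: I = V / Z = -0.0007179 + j0.001606 A = 0.001759∠114.1° A.
Step 6 — Complex power: S = V·I* = 0.001455 - j0.01403 VA.
Step 7 — Real power: P = Re(S) = 0.001455 W.
Step 8 — Reactive power: Q = Im(S) = -0.01403 VAR.
Step 9 — Apparent power: |S| = 0.01411 VA.
Step 10 — Power factor: PF = P/|S| = 0.1031 (leading).

(a) P = 0.001455 W  (b) Q = -0.01403 VAR  (c) S = 0.01411 VA  (d) PF = 0.1031 (leading)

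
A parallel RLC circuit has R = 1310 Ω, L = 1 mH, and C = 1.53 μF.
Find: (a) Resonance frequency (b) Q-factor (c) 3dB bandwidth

Step 1 — Resonance: ω₀ = 1/√(LC) = 1/√(0.001·1.53e-06) = 2.557e+04 rad/s.
Step 2 — f₀ = ω₀/(2π) = 4069 Hz.
Step 3 — Parallel Q: Q = R/(ω₀L) = 1310/(2.557e+04·0.001) = 51.24.
Step 4 — Bandwidth: Δω = ω₀/Q = 498.9 rad/s; BW = Δω/(2π) = 79.41 Hz.

(a) f₀ = 4069 Hz  (b) Q = 51.24  (c) BW = 79.41 Hz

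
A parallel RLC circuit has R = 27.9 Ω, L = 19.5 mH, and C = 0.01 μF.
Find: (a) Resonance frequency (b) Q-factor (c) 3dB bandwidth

Step 1 — Resonance: ω₀ = 1/√(LC) = 1/√(0.0195·1e-08) = 7.161e+04 rad/s.
Step 2 — f₀ = ω₀/(2π) = 1.14e+04 Hz.
Step 3 — Parallel Q: Q = R/(ω₀L) = 27.9/(7.161e+04·0.0195) = 0.01998.
Step 4 — Bandwidth: Δω = ω₀/Q = 3.584e+06 rad/s; BW = Δω/(2π) = 5.704e+05 Hz.

(a) f₀ = 1.14e+04 Hz  (b) Q = 0.01998  (c) BW = 5.704e+05 Hz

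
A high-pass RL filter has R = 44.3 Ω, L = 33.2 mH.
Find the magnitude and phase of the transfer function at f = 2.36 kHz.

Step 1 — Angular frequency: ω = 2π·2360 = 1.483e+04 rad/s.
Step 2 — Transfer function: H(jω) = jωL/(R + jωL).
Step 3 — Numerator jωL = j·492.3; denominator R + jωL = 44.3 + j492.3.
Step 4 — H = 0.992 + j0.08926.
Step 5 — Magnitude: |H| = 0.996 (-0.0 dB); phase: φ = 5.1°.

|H| = 0.996 (-0.0 dB), φ = 5.1°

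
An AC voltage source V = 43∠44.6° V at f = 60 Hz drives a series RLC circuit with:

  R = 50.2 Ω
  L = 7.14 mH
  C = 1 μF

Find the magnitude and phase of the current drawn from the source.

Step 1 — Angular frequency: ω = 2π·f = 2π·60 = 377 rad/s.
Step 2 — Component impedances:
  R: Z = R = 50.2 Ω
  L: Z = jωL = j·377·0.00714 = 0 + j2.692 Ω
  C: Z = 1/(jωC) = -j/(ω·C) = 0 - j2653 Ω
Step 3 — Series combination: Z_total = R + L + C = 50.2 - j2650 Ω = 2650∠-88.9° Ω.
Step 4 — Source phasor: V = 43∠44.6° V = 30.62 + j30.19 V.
Step 5 — Ohm's law: I = V / Z_total = (30.62 + j30.19) / (50.2 - j2650) = -0.01117 + j0.01177 A.
Step 6 — Convert to polar: |I| = 0.01622 A, ∠I = 133.5°.

I = 0.01622∠133.5° A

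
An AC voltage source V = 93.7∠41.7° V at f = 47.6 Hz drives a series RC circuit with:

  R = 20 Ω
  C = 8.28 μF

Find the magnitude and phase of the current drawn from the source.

Step 1 — Angular frequency: ω = 2π·f = 2π·47.6 = 299.1 rad/s.
Step 2 — Component impedances:
  R: Z = R = 20 Ω
  C: Z = 1/(jωC) = -j/(ω·C) = 0 - j403.8 Ω
Step 3 — Series combination: Z_total = R + C = 20 - j403.8 Ω = 404.3∠-87.2° Ω.
Step 4 — Source phasor: V = 93.7∠41.7° V = 69.96 + j62.33 V.
Step 5 — Ohm's law: I = V / Z_total = (69.96 + j62.33) / (20 - j403.8) = -0.1454 + j0.1804 A.
Step 6 — Convert to polar: |I| = 0.2318 A, ∠I = 128.9°.

I = 0.2318∠128.9° A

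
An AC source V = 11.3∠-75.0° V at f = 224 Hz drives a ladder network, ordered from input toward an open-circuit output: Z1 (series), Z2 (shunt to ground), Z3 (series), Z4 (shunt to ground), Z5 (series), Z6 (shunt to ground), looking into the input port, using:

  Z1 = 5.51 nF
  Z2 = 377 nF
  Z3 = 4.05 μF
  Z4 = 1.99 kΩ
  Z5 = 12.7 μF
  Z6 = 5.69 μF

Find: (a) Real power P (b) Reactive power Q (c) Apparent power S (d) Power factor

Step 1 — Angular frequency: ω = 2π·f = 2π·224 = 1407 rad/s.
Step 2 — Component impedances:
  Z1: Z = 1/(jωC) = -j/(ω·C) = 0 - j1.289e+05 Ω
  Z2: Z = 1/(jωC) = -j/(ω·C) = 0 - j1885 Ω
  Z3: Z = 1/(jωC) = -j/(ω·C) = 0 - j175.4 Ω
  Z4: Z = R = 1990 Ω
  Z5: Z = 1/(jωC) = -j/(ω·C) = 0 - j55.95 Ω
  Z6: Z = 1/(jωC) = -j/(ω·C) = 0 - j124.9 Ω
Step 3 — Ladder network (open output): work backward from the far end, alternating series and parallel combinations. Z_in = 11.54 - j1.292e+05 Ω = 1.292e+05∠-90.0° Ω.
Step 4 — Source phasor: V = 11.3∠-75.0° V = 2.925 - j10.91 V.
Step 5 — Current: I = V / Z = 8.445e-05 + j2.262e-05 A = 8.743e-05∠15.0° A.
Step 6 — Complex power: S = V·I* = 8.821e-08 - j0.0009879 VA.
Step 7 — Real power: P = Re(S) = 8.821e-08 W.
Step 8 — Reactive power: Q = Im(S) = -0.0009879 VAR.
Step 9 — Apparent power: |S| = 0.0009879 VA.
Step 10 — Power factor: PF = P/|S| = 8.929e-05 (leading).

(a) P = 8.821e-08 W  (b) Q = -0.0009879 VAR  (c) S = 0.0009879 VA  (d) PF = 8.929e-05 (leading)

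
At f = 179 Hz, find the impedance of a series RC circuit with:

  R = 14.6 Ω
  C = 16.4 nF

Step 1 — Angular frequency: ω = 2π·f = 2π·179 = 1125 rad/s.
Step 2 — Component impedances:
  R: Z = R = 14.6 Ω
  C: Z = 1/(jωC) = -j/(ω·C) = 0 - j5.422e+04 Ω
Step 3 — Series combination: Z_total = R + C = 14.6 - j5.422e+04 Ω = 5.422e+04∠-90.0° Ω.

Z = 14.6 - j5.422e+04 Ω = 5.422e+04∠-90.0° Ω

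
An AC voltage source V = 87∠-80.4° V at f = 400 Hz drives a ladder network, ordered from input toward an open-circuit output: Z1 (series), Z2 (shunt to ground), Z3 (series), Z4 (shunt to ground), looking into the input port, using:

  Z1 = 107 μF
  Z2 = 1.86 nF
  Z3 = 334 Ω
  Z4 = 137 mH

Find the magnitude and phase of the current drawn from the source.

Step 1 — Angular frequency: ω = 2π·f = 2π·400 = 2513 rad/s.
Step 2 — Component impedances:
  Z1: Z = 1/(jωC) = -j/(ω·C) = 0 - j3.719 Ω
  Z2: Z = 1/(jωC) = -j/(ω·C) = 0 - j2.139e+05 Ω
  Z3: Z = R = 334 Ω
  Z4: Z = jωL = j·2513·0.137 = 0 + j344.3 Ω
Step 3 — Ladder network (open output): work backward from the far end, alternating series and parallel combinations. Z_in = 335.1 + j340.6 Ω = 477.8∠45.5° Ω.
Step 4 — Source phasor: V = 87∠-80.4° V = 14.51 - j85.78 V.
Step 5 — Ohm's law: I = V / Z_total = (14.51 - j85.78) / (335.1 + j340.6) = -0.1067 - j0.1475 A.
Step 6 — Convert to polar: |I| = 0.1821 A, ∠I = -125.9°.

I = 0.1821∠-125.9° A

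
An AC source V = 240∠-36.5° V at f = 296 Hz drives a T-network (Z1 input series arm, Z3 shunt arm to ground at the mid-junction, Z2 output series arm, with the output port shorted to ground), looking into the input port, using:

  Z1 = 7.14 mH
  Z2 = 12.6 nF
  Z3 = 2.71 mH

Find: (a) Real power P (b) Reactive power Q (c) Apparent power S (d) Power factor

Step 1 — Angular frequency: ω = 2π·f = 2π·296 = 1860 rad/s.
Step 2 — Component impedances:
  Z1: Z = jωL = j·1860·0.00714 = 0 + j13.28 Ω
  Z2: Z = 1/(jωC) = -j/(ω·C) = 0 - j4.267e+04 Ω
  Z3: Z = jωL = j·1860·0.00271 = 0 + j5.04 Ω
Step 3 — With the output port shorted to ground, the output series arm Z2 runs from the junction to ground; the shunt arm Z3 also runs from the junction to ground. They appear in parallel: Z3 || Z2 = 0 + j5.041 Ω.
Step 4 — Series with input arm Z1: Z_in = Z1 + (Z3 || Z2) = 0 + j18.32 Ω = 18.32∠90.0° Ω.
Step 5 — Source phasor: V = 240∠-36.5° V = 192.9 - j142.8 V.
Step 6 — Current: I = V / Z = -7.793 - j10.53 A = 13.1∠-126.5° A.
Step 7 — Complex power: S = V·I* = 0 + j3144 VA.
Step 8 — Real power: P = Re(S) = 0 W.
Step 9 — Reactive power: Q = Im(S) = 3144 VAR.
Step 10 — Apparent power: |S| = 3144 VA.
Step 11 — Power factor: PF = P/|S| = 0 (lagging).

(a) P = 0 W  (b) Q = 3144 VAR  (c) S = 3144 VA  (d) PF = 0 (lagging)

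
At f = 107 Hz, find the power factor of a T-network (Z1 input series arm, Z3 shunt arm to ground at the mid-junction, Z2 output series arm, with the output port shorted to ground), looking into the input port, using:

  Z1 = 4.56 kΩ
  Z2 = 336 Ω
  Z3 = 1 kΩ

Step 1 — Angular frequency: ω = 2π·f = 2π·107 = 672.3 rad/s.
Step 2 — Component impedances:
  Z1: Z = R = 4560 Ω
  Z2: Z = R = 336 Ω
  Z3: Z = R = 1000 Ω
Step 3 — With the output port shorted to ground, the output series arm Z2 runs from the junction to ground; the shunt arm Z3 also runs from the junction to ground. They appear in parallel: Z3 || Z2 = 251.5 Ω.
Step 4 — Series with input arm Z1: Z_in = Z1 + (Z3 || Z2) = 4811 Ω = 4811∠0.0° Ω.
Step 5 — Power factor: PF = cos(φ) = Re(Z)/|Z| = 4811/4811 = 1.
Step 6 — Type: Im(Z) = 0 ⇒ unity (phase φ = 0.0°).

PF = 1 (unity, φ = 0.0°)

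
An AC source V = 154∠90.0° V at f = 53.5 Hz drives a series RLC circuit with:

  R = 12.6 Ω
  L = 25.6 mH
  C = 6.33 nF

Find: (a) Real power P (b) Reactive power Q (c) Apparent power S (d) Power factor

Step 1 — Angular frequency: ω = 2π·f = 2π·53.5 = 336.2 rad/s.
Step 2 — Component impedances:
  R: Z = R = 12.6 Ω
  L: Z = jωL = j·336.2·0.0256 = 0 + j8.605 Ω
  C: Z = 1/(jωC) = -j/(ω·C) = 0 - j4.7e+05 Ω
Step 3 — Series combination: Z_total = R + L + C = 12.6 - j4.7e+05 Ω = 4.7e+05∠-90.0° Ω.
Step 4 — Source phasor: V = 154∠90.0° V = 0 + j154 V.
Step 5 — Current: I = V / Z = -0.0003277 + j8.786e-09 A = 0.0003277∠180.0° A.
Step 6 — Complex power: S = V·I* = 1.353e-06 - j0.05046 VA.
Step 7 — Real power: P = Re(S) = 1.353e-06 W.
Step 8 — Reactive power: Q = Im(S) = -0.05046 VAR.
Step 9 — Apparent power: |S| = 0.05046 VA.
Step 10 — Power factor: PF = P/|S| = 2.681e-05 (leading).

(a) P = 1.353e-06 W  (b) Q = -0.05046 VAR  (c) S = 0.05046 VA  (d) PF = 2.681e-05 (leading)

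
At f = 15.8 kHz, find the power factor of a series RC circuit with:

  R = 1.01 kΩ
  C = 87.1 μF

Step 1 — Angular frequency: ω = 2π·f = 2π·1.58e+04 = 9.927e+04 rad/s.
Step 2 — Component impedances:
  R: Z = R = 1010 Ω
  C: Z = 1/(jωC) = -j/(ω·C) = 0 - j0.1156 Ω
Step 3 — Series combination: Z_total = R + C = 1010 - j0.1156 Ω = 1010∠-0.0° Ω.
Step 4 — Power factor: PF = cos(φ) = Re(Z)/|Z| = 1010/1010 = 1.
Step 5 — Type: Im(Z) = -0.1156 ⇒ leading (phase φ = -0.0°).

PF = 1 (leading, φ = -0.0°)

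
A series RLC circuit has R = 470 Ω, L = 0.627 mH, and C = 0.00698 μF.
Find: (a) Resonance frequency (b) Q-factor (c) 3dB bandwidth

Step 1 — Resonance condition Im(Z)=0 gives ω₀ = 1/√(LC).
Step 2 — ω₀ = 1/√(0.000627·6.98e-09) = 4.78e+05 rad/s.
Step 3 — f₀ = ω₀/(2π) = 7.608e+04 Hz.
Step 4 — Series Q: Q = ω₀L/R = 4.78e+05·0.000627/470 = 0.6377.
Step 5 — 3dB bandwidth: Δω = ω₀/Q = 7.496e+05 rad/s; BW = Δω/(2π) = 1.193e+05 Hz.

(a) f₀ = 7.608e+04 Hz  (b) Q = 0.6377  (c) BW = 1.193e+05 Hz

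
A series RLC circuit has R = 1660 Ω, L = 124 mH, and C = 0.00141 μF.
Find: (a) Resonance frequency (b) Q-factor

Step 1 — Resonance condition Im(Z)=0 gives ω₀ = 1/√(LC).
Step 2 — ω₀ = 1/√(0.124·1.41e-09) = 7.563e+04 rad/s.
Step 3 — f₀ = ω₀/(2π) = 1.204e+04 Hz.
Step 4 — Series Q: Q = ω₀L/R = 7.563e+04·0.124/1660 = 5.649.

(a) f₀ = 1.204e+04 Hz  (b) Q = 5.649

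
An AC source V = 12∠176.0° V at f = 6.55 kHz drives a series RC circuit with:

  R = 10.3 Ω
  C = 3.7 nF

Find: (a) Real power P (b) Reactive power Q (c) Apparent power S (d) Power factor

Step 1 — Angular frequency: ω = 2π·f = 2π·6550 = 4.115e+04 rad/s.
Step 2 — Component impedances:
  R: Z = R = 10.3 Ω
  C: Z = 1/(jωC) = -j/(ω·C) = 0 - j6567 Ω
Step 3 — Series combination: Z_total = R + C = 10.3 - j6567 Ω = 6567∠-89.9° Ω.
Step 4 — Source phasor: V = 12∠176.0° V = -11.97 + j0.8371 V.
Step 5 — Current: I = V / Z = -0.0001303 - j0.001823 A = 0.001827∠-94.1° A.
Step 6 — Complex power: S = V·I* = 3.439e-05 - j0.02193 VA.
Step 7 — Real power: P = Re(S) = 3.439e-05 W.
Step 8 — Reactive power: Q = Im(S) = -0.02193 VAR.
Step 9 — Apparent power: |S| = 0.02193 VA.
Step 10 — Power factor: PF = P/|S| = 0.001568 (leading).

(a) P = 3.439e-05 W  (b) Q = -0.02193 VAR  (c) S = 0.02193 VA  (d) PF = 0.001568 (leading)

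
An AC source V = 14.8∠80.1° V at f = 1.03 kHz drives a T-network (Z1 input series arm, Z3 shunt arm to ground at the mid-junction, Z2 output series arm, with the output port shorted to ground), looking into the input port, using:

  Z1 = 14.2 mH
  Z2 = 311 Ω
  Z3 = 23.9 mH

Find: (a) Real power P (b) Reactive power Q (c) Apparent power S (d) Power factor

Step 1 — Angular frequency: ω = 2π·f = 2π·1030 = 6472 rad/s.
Step 2 — Component impedances:
  Z1: Z = jωL = j·6472·0.0142 = 0 + j91.9 Ω
  Z2: Z = R = 311 Ω
  Z3: Z = jωL = j·6472·0.0239 = 0 + j154.7 Ω
Step 3 — With the output port shorted to ground, the output series arm Z2 runs from the junction to ground; the shunt arm Z3 also runs from the junction to ground. They appear in parallel: Z3 || Z2 = 61.67 + j124 Ω.
Step 4 — Series with input arm Z1: Z_in = Z1 + (Z3 || Z2) = 61.67 + j215.9 Ω = 224.5∠74.1° Ω.
Step 5 — Source phasor: V = 14.8∠80.1° V = 2.545 + j14.58 V.
Step 6 — Current: I = V / Z = 0.06555 + j0.006938 A = 0.06591∠6.0° A.
Step 7 — Complex power: S = V·I* = 0.2679 + j0.938 VA.
Step 8 — Real power: P = Re(S) = 0.2679 W.
Step 9 — Reactive power: Q = Im(S) = 0.938 VAR.
Step 10 — Apparent power: |S| = 0.9755 VA.
Step 11 — Power factor: PF = P/|S| = 0.2747 (lagging).

(a) P = 0.2679 W  (b) Q = 0.938 VAR  (c) S = 0.9755 VA  (d) PF = 0.2747 (lagging)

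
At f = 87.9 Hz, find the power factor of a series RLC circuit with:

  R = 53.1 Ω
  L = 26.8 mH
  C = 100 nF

Step 1 — Angular frequency: ω = 2π·f = 2π·87.9 = 552.3 rad/s.
Step 2 — Component impedances:
  R: Z = R = 53.1 Ω
  L: Z = jωL = j·552.3·0.0268 = 0 + j14.8 Ω
  C: Z = 1/(jωC) = -j/(ω·C) = 0 - j1.811e+04 Ω
Step 3 — Series combination: Z_total = R + L + C = 53.1 - j1.809e+04 Ω = 1.809e+04∠-89.8° Ω.
Step 4 — Power factor: PF = cos(φ) = Re(Z)/|Z| = 53.1/1.809e+04 = 0.002935.
Step 5 — Type: Im(Z) = -1.809e+04 ⇒ leading (phase φ = -89.8°).

PF = 0.002935 (leading, φ = -89.8°)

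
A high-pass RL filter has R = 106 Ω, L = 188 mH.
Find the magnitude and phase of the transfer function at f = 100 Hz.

Step 1 — Angular frequency: ω = 2π·100 = 628.3 rad/s.
Step 2 — Transfer function: H(jω) = jωL/(R + jωL).
Step 3 — Numerator jωL = j·118.1; denominator R + jωL = 106 + j118.1.
Step 4 — H = 0.5539 + j0.4971.
Step 5 — Magnitude: |H| = 0.7443 (-2.6 dB); phase: φ = 41.9°.

|H| = 0.7443 (-2.6 dB), φ = 41.9°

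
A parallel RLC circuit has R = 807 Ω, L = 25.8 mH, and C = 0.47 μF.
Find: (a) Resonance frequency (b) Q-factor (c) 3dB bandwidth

Step 1 — Resonance: ω₀ = 1/√(LC) = 1/√(0.0258·4.7e-07) = 9081 rad/s.
Step 2 — f₀ = ω₀/(2π) = 1445 Hz.
Step 3 — Parallel Q: Q = R/(ω₀L) = 807/(9081·0.0258) = 3.444.
Step 4 — Bandwidth: Δω = ω₀/Q = 2637 rad/s; BW = Δω/(2π) = 419.6 Hz.

(a) f₀ = 1445 Hz  (b) Q = 3.444  (c) BW = 419.6 Hz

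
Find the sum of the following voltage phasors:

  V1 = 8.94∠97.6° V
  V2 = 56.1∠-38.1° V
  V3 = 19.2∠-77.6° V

Step 1 — Convert each phasor to rectangular form:
  V1 = 8.94·(cos(97.6°) + j·sin(97.6°)) = -1.182 + j8.861 V
  V2 = 56.1·(cos(-38.1°) + j·sin(-38.1°)) = 44.15 - j34.62 V
  V3 = 19.2·(cos(-77.6°) + j·sin(-77.6°)) = 4.123 - j18.75 V
Step 2 — Sum components: V_total = 47.09 - j44.51 V.
Step 3 — Convert to polar: |V_total| = 64.79 V, ∠V_total = -43.4°.

V_total = 64.79∠-43.4° V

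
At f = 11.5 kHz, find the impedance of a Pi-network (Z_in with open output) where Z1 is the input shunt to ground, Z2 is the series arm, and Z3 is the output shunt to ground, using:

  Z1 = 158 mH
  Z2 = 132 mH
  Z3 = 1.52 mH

Step 1 — Angular frequency: ω = 2π·f = 2π·1.15e+04 = 7.226e+04 rad/s.
Step 2 — Component impedances:
  Z1: Z = jωL = j·7.226e+04·0.158 = 0 + j1.142e+04 Ω
  Z2: Z = jωL = j·7.226e+04·0.132 = 0 + j9538 Ω
  Z3: Z = jωL = j·7.226e+04·0.00152 = 0 + j109.8 Ω
Step 3 — With open output, the series arm Z2 and the output shunt Z3 appear in series to ground: Z2 + Z3 = 0 + j9648 Ω.
Step 4 — Parallel with input shunt Z1: Z_in = Z1 || (Z2 + Z3) = 0 + j5229 Ω = 5229∠90.0° Ω.

Z = 0 + j5229 Ω = 5229∠90.0° Ω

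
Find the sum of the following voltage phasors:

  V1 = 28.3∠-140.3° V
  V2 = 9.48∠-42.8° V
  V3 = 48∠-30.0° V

Step 1 — Convert each phasor to rectangular form:
  V1 = 28.3·(cos(-140.3°) + j·sin(-140.3°)) = -21.77 - j18.08 V
  V2 = 9.48·(cos(-42.8°) + j·sin(-42.8°)) = 6.956 - j6.441 V
  V3 = 48·(cos(-30.0°) + j·sin(-30.0°)) = 41.57 - j24 V
Step 2 — Sum components: V_total = 26.75 - j48.52 V.
Step 3 — Convert to polar: |V_total| = 55.4 V, ∠V_total = -61.1°.

V_total = 55.4∠-61.1° V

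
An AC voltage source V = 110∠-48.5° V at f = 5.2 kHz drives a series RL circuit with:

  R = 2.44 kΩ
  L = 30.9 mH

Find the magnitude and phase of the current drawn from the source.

Step 1 — Angular frequency: ω = 2π·f = 2π·5200 = 3.267e+04 rad/s.
Step 2 — Component impedances:
  R: Z = R = 2440 Ω
  L: Z = jωL = j·3.267e+04·0.0309 = 0 + j1010 Ω
Step 3 — Series combination: Z_total = R + L = 2440 + j1010 Ω = 2641∠22.5° Ω.
Step 4 — Source phasor: V = 110∠-48.5° V = 72.89 - j82.39 V.
Step 5 — Ohm's law: I = V / Z_total = (72.89 - j82.39) / (2440 + j1010) = 0.01358 - j0.03938 A.
Step 6 — Convert to polar: |I| = 0.04166 A, ∠I = -71.0°.

I = 0.04166∠-71.0° A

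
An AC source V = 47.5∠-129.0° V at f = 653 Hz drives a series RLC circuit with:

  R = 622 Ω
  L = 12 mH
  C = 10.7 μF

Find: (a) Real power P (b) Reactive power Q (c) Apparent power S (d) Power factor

Step 1 — Angular frequency: ω = 2π·f = 2π·653 = 4103 rad/s.
Step 2 — Component impedances:
  R: Z = R = 622 Ω
  L: Z = jωL = j·4103·0.012 = 0 + j49.24 Ω
  C: Z = 1/(jωC) = -j/(ω·C) = 0 - j22.78 Ω
Step 3 — Series combination: Z_total = R + L + C = 622 + j26.46 Ω = 622.6∠2.4° Ω.
Step 4 — Source phasor: V = 47.5∠-129.0° V = -29.89 - j36.91 V.
Step 5 — Current: I = V / Z = -0.05049 - j0.0572 A = 0.0763∠-131.4° A.
Step 6 — Complex power: S = V·I* = 3.621 + j0.154 VA.
Step 7 — Real power: P = Re(S) = 3.621 W.
Step 8 — Reactive power: Q = Im(S) = 0.154 VAR.
Step 9 — Apparent power: |S| = 3.624 VA.
Step 10 — Power factor: PF = P/|S| = 0.9991 (lagging).

(a) P = 3.621 W  (b) Q = 0.154 VAR  (c) S = 3.624 VA  (d) PF = 0.9991 (lagging)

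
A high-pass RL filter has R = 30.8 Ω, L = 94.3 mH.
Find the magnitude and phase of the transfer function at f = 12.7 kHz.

Step 1 — Angular frequency: ω = 2π·1.27e+04 = 7.98e+04 rad/s.
Step 2 — Transfer function: H(jω) = jωL/(R + jωL).
Step 3 — Numerator jωL = j·7525; denominator R + jωL = 30.8 + j7525.
Step 4 — H = 1 + j0.004093.
Step 5 — Magnitude: |H| = 1 (-0.0 dB); phase: φ = 0.2°.

|H| = 1 (-0.0 dB), φ = 0.2°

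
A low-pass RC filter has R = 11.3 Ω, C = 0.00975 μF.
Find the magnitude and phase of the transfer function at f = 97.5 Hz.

Step 1 — Angular frequency: ω = 2π·97.5 = 612.6 rad/s.
Step 2 — Transfer function: H(jω) = 1/(1 + jωRC).
Step 3 — Denominator: 1 + jωRC = 1 + j·612.6·11.3·9.75e-09 = 1 + j6.749e-05.
Step 4 — H = 1 - j6.749e-05.
Step 5 — Magnitude: |H| = 1 (-0.0 dB); phase: φ = -0.0°.

|H| = 1 (-0.0 dB), φ = -0.0°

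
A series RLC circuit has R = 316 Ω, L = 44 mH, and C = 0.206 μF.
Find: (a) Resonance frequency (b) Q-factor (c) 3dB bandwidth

Step 1 — Resonance condition Im(Z)=0 gives ω₀ = 1/√(LC).
Step 2 — ω₀ = 1/√(0.044·2.06e-07) = 1.05e+04 rad/s.
Step 3 — f₀ = ω₀/(2π) = 1672 Hz.
Step 4 — Series Q: Q = ω₀L/R = 1.05e+04·0.044/316 = 1.463.
Step 5 — 3dB bandwidth: Δω = ω₀/Q = 7182 rad/s; BW = Δω/(2π) = 1143 Hz.

(a) f₀ = 1672 Hz  (b) Q = 1.463  (c) BW = 1143 Hz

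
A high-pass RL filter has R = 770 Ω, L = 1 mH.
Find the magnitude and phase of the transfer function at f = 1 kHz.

Step 1 — Angular frequency: ω = 2π·1000 = 6283 rad/s.
Step 2 — Transfer function: H(jω) = jωL/(R + jωL).
Step 3 — Numerator jωL = j·6.283; denominator R + jωL = 770 + j6.283.
Step 4 — H = 6.658e-05 + j0.008159.
Step 5 — Magnitude: |H| = 0.00816 (-41.8 dB); phase: φ = 89.5°.

|H| = 0.00816 (-41.8 dB), φ = 89.5°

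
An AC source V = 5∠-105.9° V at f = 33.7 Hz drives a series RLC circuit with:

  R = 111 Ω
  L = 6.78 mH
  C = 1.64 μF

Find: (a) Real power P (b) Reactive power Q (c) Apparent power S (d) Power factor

Step 1 — Angular frequency: ω = 2π·f = 2π·33.7 = 211.7 rad/s.
Step 2 — Component impedances:
  R: Z = R = 111 Ω
  L: Z = jωL = j·211.7·0.00678 = 0 + j1.436 Ω
  C: Z = 1/(jωC) = -j/(ω·C) = 0 - j2880 Ω
Step 3 — Series combination: Z_total = R + L + C = 111 - j2878 Ω = 2880∠-87.8° Ω.
Step 4 — Source phasor: V = 5∠-105.9° V = -1.37 - j4.809 V.
Step 5 — Current: I = V / Z = 0.00165 - j0.0005395 A = 0.001736∠-18.1° A.
Step 6 — Complex power: S = V·I* = 0.0003345 - j0.008673 VA.
Step 7 — Real power: P = Re(S) = 0.0003345 W.
Step 8 — Reactive power: Q = Im(S) = -0.008673 VAR.
Step 9 — Apparent power: |S| = 0.008679 VA.
Step 10 — Power factor: PF = P/|S| = 0.03854 (leading).

(a) P = 0.0003345 W  (b) Q = -0.008673 VAR  (c) S = 0.008679 VA  (d) PF = 0.03854 (leading)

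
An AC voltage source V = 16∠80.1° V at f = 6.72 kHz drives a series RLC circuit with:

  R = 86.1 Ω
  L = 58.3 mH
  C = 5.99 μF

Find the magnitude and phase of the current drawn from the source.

Step 1 — Angular frequency: ω = 2π·f = 2π·6720 = 4.222e+04 rad/s.
Step 2 — Component impedances:
  R: Z = R = 86.1 Ω
  L: Z = jωL = j·4.222e+04·0.0583 = 0 + j2462 Ω
  C: Z = 1/(jωC) = -j/(ω·C) = 0 - j3.954 Ω
Step 3 — Series combination: Z_total = R + L + C = 86.1 + j2458 Ω = 2459∠88.0° Ω.
Step 4 — Source phasor: V = 16∠80.1° V = 2.751 + j15.76 V.
Step 5 — Ohm's law: I = V / Z_total = (2.751 + j15.76) / (86.1 + j2458) = 0.006445 - j0.0008935 A.
Step 6 — Convert to polar: |I| = 0.006506 A, ∠I = -7.9°.

I = 0.006506∠-7.9° A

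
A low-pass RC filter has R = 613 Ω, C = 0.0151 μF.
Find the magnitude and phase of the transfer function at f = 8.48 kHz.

Step 1 — Angular frequency: ω = 2π·8480 = 5.328e+04 rad/s.
Step 2 — Transfer function: H(jω) = 1/(1 + jωRC).
Step 3 — Denominator: 1 + jωRC = 1 + j·5.328e+04·613·1.51e-08 = 1 + j0.4932.
Step 4 — H = 0.8044 - j0.3967.
Step 5 — Magnitude: |H| = 0.8969 (-0.9 dB); phase: φ = -26.3°.

|H| = 0.8969 (-0.9 dB), φ = -26.3°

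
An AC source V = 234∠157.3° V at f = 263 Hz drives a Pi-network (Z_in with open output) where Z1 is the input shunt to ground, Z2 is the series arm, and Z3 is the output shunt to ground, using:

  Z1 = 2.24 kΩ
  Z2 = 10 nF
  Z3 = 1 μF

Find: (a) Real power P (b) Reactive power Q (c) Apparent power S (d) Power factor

Step 1 — Angular frequency: ω = 2π·f = 2π·263 = 1652 rad/s.
Step 2 — Component impedances:
  Z1: Z = R = 2240 Ω
  Z2: Z = 1/(jωC) = -j/(ω·C) = 0 - j6.052e+04 Ω
  Z3: Z = 1/(jωC) = -j/(ω·C) = 0 - j605.2 Ω
Step 3 — With open output, the series arm Z2 and the output shunt Z3 appear in series to ground: Z2 + Z3 = 0 - j6.112e+04 Ω.
Step 4 — Parallel with input shunt Z1: Z_in = Z1 || (Z2 + Z3) = 2237 - j81.98 Ω = 2238∠-2.1° Ω.
Step 5 — Source phasor: V = 234∠157.3° V = -215.9 + j90.3 V.
Step 6 — Current: I = V / Z = -0.09785 + j0.03678 A = 0.1045∠159.4° A.
Step 7 — Complex power: S = V·I* = 24.44 - j0.8959 VA.
Step 8 — Real power: P = Re(S) = 24.44 W.
Step 9 — Reactive power: Q = Im(S) = -0.8959 VAR.
Step 10 — Apparent power: |S| = 24.46 VA.
Step 11 — Power factor: PF = P/|S| = 0.9993 (leading).

(a) P = 24.44 W  (b) Q = -0.8959 VAR  (c) S = 24.46 VA  (d) PF = 0.9993 (leading)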